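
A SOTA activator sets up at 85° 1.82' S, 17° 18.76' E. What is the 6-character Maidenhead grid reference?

JA84px

Add 180° to longitude and 90° to latitude: 197.3127, 4.9697.
Field: lon ⌊197.3127/20⌋ = 9 → J; lat ⌊4.9697/10⌋ = 0 → A.
Square: lon ⌊17.3127/2⌋ = 8; lat ⌊4.9697/1⌋ = 4.
Subsquare: lon ⌊1.3127/0.0833333⌋ = 15 → p; lat ⌊0.9697/0.0416667⌋ = 23 → x.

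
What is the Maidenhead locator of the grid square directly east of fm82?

FM92

Longitude square 8; +1 → 9.
The latitude characters are unchanged.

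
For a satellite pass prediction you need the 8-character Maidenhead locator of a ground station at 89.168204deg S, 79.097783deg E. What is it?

MA90nt19

Offset from 180°W / 90°S: lon 259.09778°, lat 0.83180°.
Field: 259.09778/20 → 12 → M, 0.83180/10 → 0 → A; chars MA.
Square: 19.09778/2 → 9, 0.83180/1 → 0; chars 90.
Subsquare: 1.09778/0.0833333 → 13 → n, 0.83180/0.0416667 → 19 → t; chars nt.
Extended square: 0.01445/0.00833333 → 1, 0.04013/0.00416667 → 9; chars 19.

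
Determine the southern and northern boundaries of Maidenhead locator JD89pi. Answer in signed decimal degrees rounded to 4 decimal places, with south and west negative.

-50.6667, -50.6250

Field J=9, D=3: +9·20° lon, +3·10° lat → SW at lon 0°, lat -60°.
Square 8, 9: +8·2° lon, +9·1° lat → SW at lon 16°, lat -51°.
Subsquare p=15, i=8: +15·0.0833333° lon, +8·0.0416667° lat → SW at lon 17.25°, lat -50.6667°.
Cell spans 0.0833333° lon × 0.0416667° lat.
south -50.6667, north -50.6250.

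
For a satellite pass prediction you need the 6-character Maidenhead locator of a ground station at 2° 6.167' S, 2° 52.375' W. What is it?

II87nv

Offset from 180°W / 90°S: lon 177.1271°, lat 87.8972°.
Field: 177.1271/20 → 8 → I, 87.8972/10 → 8 → I; chars II.
Square: 17.1271/2 → 8, 7.8972/1 → 7; chars 87.
Subsquare: 1.1271/0.0833333 → 13 → n, 0.8972/0.0416667 → 21 → v; chars nv.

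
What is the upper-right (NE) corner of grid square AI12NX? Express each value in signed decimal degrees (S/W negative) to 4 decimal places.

-7.0000, -176.8333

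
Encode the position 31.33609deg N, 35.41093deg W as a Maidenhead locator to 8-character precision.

Offset from 180°W / 90°S: lon 144.58907°, lat 121.33609°.
Field (20°×10°, letters A–R): lon ⌊144.58907/20⌋ = 7 → H; lat ⌊121.33609/10⌋ = 12 → M.
Square (2°×1°, digits 0–9): lon ⌊4.58907/2⌋ = 2; lat ⌊1.33609/1⌋ = 1.
Subsquare (5′×2.5′, letters a–x): lon ⌊0.58907/0.0833333⌋ = 7 → h; lat ⌊0.33609/0.0416667⌋ = 8 → i.
Extended square (30″×15″, digits 0–9): lon ⌊0.00574/0.00833333⌋ = 0; lat ⌊0.00276/0.00416667⌋ = 0.

HM21hi00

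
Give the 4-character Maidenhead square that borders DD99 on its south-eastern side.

ED08

Longitude square 9; +1 → 10, wraps to 0, carry into field.
Longitude field D = 3; +1 → 4 = E.
Latitude square 9; −1 → 8.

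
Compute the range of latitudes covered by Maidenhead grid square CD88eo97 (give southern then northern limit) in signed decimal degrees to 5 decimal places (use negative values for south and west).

-51.38750, -51.38333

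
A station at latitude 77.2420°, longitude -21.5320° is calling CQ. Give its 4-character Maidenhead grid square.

Add 180° to longitude and 90° to latitude: 158.47, 167.24.
Field: 158.47/20 → 7 → H, 167.24/10 → 16 → Q; chars HQ.
Square: 18.47/2 → 9, 7.24/1 → 7; chars 97.

HQ97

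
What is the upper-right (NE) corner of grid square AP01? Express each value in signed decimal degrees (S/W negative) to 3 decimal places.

Field A=0, P=15: +0·20° lon, +15·10° lat → SW at lon -180°, lat 60°.
Square 0, 1: +0·2° lon, +1·1° lat → SW at lon -180°, lat 61°.
Cell spans 2° lon × 1° lat. NE corner is SW corner plus one full cell.
latitude 62.000, longitude -178.000.

62.000, -178.000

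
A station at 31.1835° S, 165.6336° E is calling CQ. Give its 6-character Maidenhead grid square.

RF28tt

Add 180° to longitude and 90° to latitude: 345.6336, 58.8165.
Field (20°×10°, letters A–R): lon ⌊345.6336/20⌋ = 17 → R; lat ⌊58.8165/10⌋ = 5 → F.
Square (2°×1°, digits 0–9): lon ⌊5.6336/2⌋ = 2; lat ⌊8.8165/1⌋ = 8.
Subsquare (5′×2.5′, letters a–x): lon ⌊1.6336/0.0833333⌋ = 19 → t; lat ⌊0.8165/0.0416667⌋ = 19 → t.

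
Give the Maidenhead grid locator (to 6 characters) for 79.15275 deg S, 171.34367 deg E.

RB50qu

Add 180° to longitude and 90° to latitude: 351.3437, 10.8473.
Field (20°×10°, letters A–R): lon ⌊351.3437/20⌋ = 17 → R; lat ⌊10.8473/10⌋ = 1 → B.
Square (2°×1°, digits 0–9): lon ⌊11.3437/2⌋ = 5; lat ⌊0.8473/1⌋ = 0.
Subsquare (5′×2.5′, letters a–x): lon ⌊1.3437/0.0833333⌋ = 16 → q; lat ⌊0.8473/0.0416667⌋ = 20 → u.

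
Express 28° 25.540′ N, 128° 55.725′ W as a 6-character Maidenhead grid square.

Add 180° to longitude and 90° to latitude: 51.0712, 118.4257.
Field: lon ⌊51.0712/20⌋ = 2 → C; lat ⌊118.4257/10⌋ = 11 → L.
Square: lon ⌊11.0712/2⌋ = 5; lat ⌊8.4257/1⌋ = 8.
Subsquare: lon ⌊1.0712/0.0833333⌋ = 12 → m; lat ⌊0.4257/0.0416667⌋ = 10 → k.

CL58mk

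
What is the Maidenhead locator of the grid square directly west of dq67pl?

DQ67ol

Longitude subsquare p = 15; −1 → 14 = o.
The latitude characters are unchanged.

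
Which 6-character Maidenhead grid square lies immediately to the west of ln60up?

LN60tp

Longitude subsquare u = 20; −1 → 19 = t.
The latitude characters are unchanged.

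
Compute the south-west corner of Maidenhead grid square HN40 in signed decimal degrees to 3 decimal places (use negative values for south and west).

40.000, -32.000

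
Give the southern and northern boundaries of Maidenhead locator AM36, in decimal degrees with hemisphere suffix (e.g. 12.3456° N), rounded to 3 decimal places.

Field A=0, M=12: +0·20° lon, +12·10° lat → SW at lon -180°, lat 30°.
Square 3, 6: +3·2° lon, +6·1° lat → SW at lon -174°, lat 36°.
Cell spans 2° lon × 1° lat.
south 36.000° N, north 37.000° N.

36.000° N, 37.000° N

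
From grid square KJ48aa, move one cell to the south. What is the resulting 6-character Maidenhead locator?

Latitude subsquare a = 0; −1 → -1, wraps to 23 = x, carry into square.
Latitude square 8; −1 → 7.
The longitude characters are unchanged.

KJ47ax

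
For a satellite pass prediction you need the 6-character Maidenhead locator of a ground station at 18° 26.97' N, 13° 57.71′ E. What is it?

Offset from 180°W / 90°S: lon 193.9618°, lat 108.4495°.
Field: lon ⌊193.9618/20⌋ = 9 → J; lat ⌊108.4495/10⌋ = 10 → K.
Square: lon ⌊13.9618/2⌋ = 6; lat ⌊8.4495/1⌋ = 8.
Subsquare: lon ⌊1.9618/0.0833333⌋ = 23 → x; lat ⌊0.4495/0.0416667⌋ = 10 → k.

JK68xk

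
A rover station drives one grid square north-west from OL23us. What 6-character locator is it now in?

Longitude subsquare u = 20; −1 → 19 = t.
Latitude subsquare s = 18; +1 → 19 = t.

OL23tt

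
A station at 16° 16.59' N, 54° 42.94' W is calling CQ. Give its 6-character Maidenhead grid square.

Add 180° to longitude and 90° to latitude: 125.2843, 106.2765.
Field: lon ⌊125.2843/20⌋ = 6 → G; lat ⌊106.2765/10⌋ = 10 → K.
Square: lon ⌊5.2843/2⌋ = 2; lat ⌊6.2765/1⌋ = 6.
Subsquare: lon ⌊1.2843/0.0833333⌋ = 15 → p; lat ⌊0.2765/0.0416667⌋ = 6 → g.

GK26pg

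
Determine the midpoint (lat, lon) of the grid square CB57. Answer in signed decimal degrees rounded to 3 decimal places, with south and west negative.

Field C=2, B=1: +2·20° lon, +1·10° lat → SW at lon -140°, lat -80°.
Square 5, 7: +5·2° lon, +7·1° lat → SW at lon -130°, lat -73°.
Cell spans 2° lon × 1° lat. Centre is SW corner plus half of each.
latitude -72.500, longitude -129.000.

-72.500, -129.000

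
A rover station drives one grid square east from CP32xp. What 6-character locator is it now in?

CP42ap

Longitude subsquare x = 23; +1 → 24, wraps to 0 = a, carry into square.
Longitude square 3; +1 → 4.
The latitude characters are unchanged.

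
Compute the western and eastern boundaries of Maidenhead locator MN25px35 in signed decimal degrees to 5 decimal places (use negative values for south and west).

Field M=12, N=13: +12·20° lon, +13·10° lat → SW at lon 60°, lat 40°.
Square 2, 5: +2·2° lon, +5·1° lat → SW at lon 64°, lat 45°.
Subsquare p=15, x=23: +15·0.0833333° lon, +23·0.0416667° lat → SW at lon 65.25°, lat 45.9583°.
Extended square 3, 5: +3·0.00833333° lon, +5·0.00416667° lat → SW at lon 65.275°, lat 45.9792°.
Cell spans 0.00833333° lon × 0.00416667° lat.
west 65.27500, east 65.28333.

65.27500, 65.28333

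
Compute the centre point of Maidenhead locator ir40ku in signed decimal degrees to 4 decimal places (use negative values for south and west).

80.8542, -11.1250

Field I=8, R=17: +8·20° lon, +17·10° lat → SW at lon -20°, lat 80°.
Square 4, 0: +4·2° lon, +0·1° lat → SW at lon -12°, lat 80°.
Subsquare k=10, u=20: +10·0.0833333° lon, +20·0.0416667° lat → SW at lon -11.1667°, lat 80.8333°.
Cell spans 0.0833333° lon × 0.0416667° lat. Centre is SW corner plus half of each.
latitude 80.8542, longitude -11.1250.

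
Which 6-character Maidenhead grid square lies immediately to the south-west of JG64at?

JG54xs

Longitude subsquare a = 0; −1 → -1, wraps to 23 = x, carry into square.
Longitude square 6; −1 → 5.
Latitude subsquare t = 19; −1 → 18 = s.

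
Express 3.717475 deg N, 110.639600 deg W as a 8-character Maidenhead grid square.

DJ43qr32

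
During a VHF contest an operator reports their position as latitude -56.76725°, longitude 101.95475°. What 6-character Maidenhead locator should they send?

OD03xf

Offset from 180°W / 90°S: lon 281.9547°, lat 33.2328°.
Field: 281.9547/20 → 14 → O, 33.2328/10 → 3 → D; chars OD.
Square: 1.9547/2 → 0, 3.2328/1 → 3; chars 03.
Subsquare: 1.9547/0.0833333 → 23 → x, 0.2328/0.0416667 → 5 → f; chars xf.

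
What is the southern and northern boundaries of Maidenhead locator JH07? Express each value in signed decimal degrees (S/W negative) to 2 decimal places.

Field J=9, H=7: +9·20° lon, +7·10° lat → SW at lon 0°, lat -20°.
Square 0, 7: +0·2° lon, +7·1° lat → SW at lon 0°, lat -13°.
Cell spans 2° lon × 1° lat.
south -13.00, north -12.00.

-13.00, -12.00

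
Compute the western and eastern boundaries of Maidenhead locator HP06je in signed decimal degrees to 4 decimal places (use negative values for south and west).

-39.2500, -39.1667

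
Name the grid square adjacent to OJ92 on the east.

Longitude square 9; +1 → 10, wraps to 0, carry into field.
Longitude field O = 14; +1 → 15 = P.
The latitude characters are unchanged.

PJ02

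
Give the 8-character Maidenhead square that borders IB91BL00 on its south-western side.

Longitude extended square 0; −1 → -1, wraps to 9, carry into subsquare.
Longitude subsquare b = 1; −1 → 0 = a.
Latitude extended square 0; −1 → -1, wraps to 9, carry into subsquare.
Latitude subsquare l = 11; −1 → 10 = k.

IB91ak99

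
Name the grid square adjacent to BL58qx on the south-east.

BL58rw

Longitude subsquare q = 16; +1 → 17 = r.
Latitude subsquare x = 23; −1 → 22 = w.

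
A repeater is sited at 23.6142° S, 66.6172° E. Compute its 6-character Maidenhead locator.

Shift to the Maidenhead origin (180°W, 90°S): lon 246.6172, lat 66.3858.
Field: 246.6172/20 → 12 → M, 66.3858/10 → 6 → G; chars MG.
Square: 6.6172/2 → 3, 6.3858/1 → 6; chars 36.
Subsquare: 0.6172/0.0833333 → 7 → h, 0.3858/0.0416667 → 9 → j; chars hj.

MG36hj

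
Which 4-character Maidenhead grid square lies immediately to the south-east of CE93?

DE02

Longitude square 9; +1 → 10, wraps to 0, carry into field.
Longitude field C = 2; +1 → 3 = D.
Latitude square 3; −1 → 2.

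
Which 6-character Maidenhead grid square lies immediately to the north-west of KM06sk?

KM06rl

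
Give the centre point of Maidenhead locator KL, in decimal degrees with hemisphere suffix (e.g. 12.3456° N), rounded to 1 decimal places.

Field K=10, L=11: +10·20° lon, +11·10° lat → SW at lon 20°, lat 20°.
Cell spans 20° lon × 10° lat. Centre is SW corner plus half of each.
latitude 25.0° N, longitude 30.0° E.

25.0° N, 30.0° E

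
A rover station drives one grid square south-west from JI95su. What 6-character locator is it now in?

JI95rt

Longitude subsquare s = 18; −1 → 17 = r.
Latitude subsquare u = 20; −1 → 19 = t.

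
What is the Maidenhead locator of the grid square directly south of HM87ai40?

HM87ah49

Latitude extended square 0; −1 → -1, wraps to 9, carry into subsquare.
Latitude subsquare i = 8; −1 → 7 = h.
The longitude characters are unchanged.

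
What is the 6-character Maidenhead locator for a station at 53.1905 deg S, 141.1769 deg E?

QD06ot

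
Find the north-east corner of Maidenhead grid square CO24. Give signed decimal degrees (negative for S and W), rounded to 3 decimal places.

Field C=2, O=14: +2·20° lon, +14·10° lat → SW at lon -140°, lat 50°.
Square 2, 4: +2·2° lon, +4·1° lat → SW at lon -136°, lat 54°.
Cell spans 2° lon × 1° lat. NE corner is SW corner plus one full cell.
latitude 55.000, longitude -134.000.

55.000, -134.000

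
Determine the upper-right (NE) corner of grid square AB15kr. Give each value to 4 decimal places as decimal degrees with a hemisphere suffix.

Field A=0, B=1: +0·20° lon, +1·10° lat → SW at lon -180°, lat -80°.
Square 1, 5: +1·2° lon, +5·1° lat → SW at lon -178°, lat -75°.
Subsquare k=10, r=17: +10·0.0833333° lon, +17·0.0416667° lat → SW at lon -177.167°, lat -74.2917°.
Cell spans 0.0833333° lon × 0.0416667° lat. NE corner is SW corner plus one full cell.
latitude 74.2500° S, longitude 177.0833° W.

74.2500° S, 177.0833° W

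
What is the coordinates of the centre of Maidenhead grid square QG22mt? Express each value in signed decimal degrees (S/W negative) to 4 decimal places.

Field Q=16, G=6: +16·20° lon, +6·10° lat → SW at lon 140°, lat -30°.
Square 2, 2: +2·2° lon, +2·1° lat → SW at lon 144°, lat -28°.
Subsquare m=12, t=19: +12·0.0833333° lon, +19·0.0416667° lat → SW at lon 145°, lat -27.2083°.
Cell spans 0.0833333° lon × 0.0416667° lat. Centre is SW corner plus half of each.
latitude -27.1875, longitude 145.0417.

-27.1875, 145.0417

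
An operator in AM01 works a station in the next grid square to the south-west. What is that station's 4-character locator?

RM90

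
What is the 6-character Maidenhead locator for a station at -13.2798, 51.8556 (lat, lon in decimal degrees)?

LH56wr

Offset from 180°W / 90°S: lon 231.8556°, lat 76.7202°.
Field (20°×10°, letters A–R): 231.8556/20 → 11 → L, 76.7202/10 → 7 → H; chars LH.
Square (2°×1°, digits 0–9): 11.8556/2 → 5, 6.7202/1 → 6; chars 56.
Subsquare (5′×2.5′, letters a–x): 1.8556/0.0833333 → 22 → w, 0.7202/0.0416667 → 17 → r; chars wr.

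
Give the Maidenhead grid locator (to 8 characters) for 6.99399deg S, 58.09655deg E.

Shift to the Maidenhead origin (180°W, 90°S): lon 238.09655, lat 83.00601.
Field: lon ⌊238.09655/20⌋ = 11 → L; lat ⌊83.00601/10⌋ = 8 → I.
Square: lon ⌊18.09655/2⌋ = 9; lat ⌊3.00601/1⌋ = 3.
Subsquare: lon ⌊0.09655/0.0833333⌋ = 1 → b; lat ⌊0.00601/0.0416667⌋ = 0 → a.
Extended square: lon ⌊0.01322/0.00833333⌋ = 1; lat ⌊0.00601/0.00416667⌋ = 1.

LI93ba11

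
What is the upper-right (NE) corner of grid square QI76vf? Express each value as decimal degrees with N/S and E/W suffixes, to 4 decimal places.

3.7500° S, 155.8333° E

Field Q=16, I=8: +16·20° lon, +8·10° lat → SW at lon 140°, lat -10°.
Square 7, 6: +7·2° lon, +6·1° lat → SW at lon 154°, lat -4°.
Subsquare v=21, f=5: +21·0.0833333° lon, +5·0.0416667° lat → SW at lon 155.75°, lat -3.79167°.
Cell spans 0.0833333° lon × 0.0416667° lat. NE corner is SW corner plus one full cell.
latitude 3.7500° S, longitude 155.8333° E.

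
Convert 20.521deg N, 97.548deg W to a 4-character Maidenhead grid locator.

Offset from 180°W / 90°S: lon 82.45°, lat 110.52°.
Field: lon ⌊82.45/20⌋ = 4 → E; lat ⌊110.52/10⌋ = 11 → L.
Square: lon ⌊2.45/2⌋ = 1; lat ⌊0.52/1⌋ = 0.

EL10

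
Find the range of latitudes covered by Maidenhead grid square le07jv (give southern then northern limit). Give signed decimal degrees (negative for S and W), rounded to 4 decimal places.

Field L=11, E=4: +11·20° lon, +4·10° lat → SW at lon 40°, lat -50°.
Square 0, 7: +0·2° lon, +7·1° lat → SW at lon 40°, lat -43°.
Subsquare j=9, v=21: +9·0.0833333° lon, +21·0.0416667° lat → SW at lon 40.75°, lat -42.125°.
Cell spans 0.0833333° lon × 0.0416667° lat.
south -42.1250, north -42.0833.

-42.1250, -42.0833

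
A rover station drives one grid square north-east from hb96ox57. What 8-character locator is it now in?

HB96ox68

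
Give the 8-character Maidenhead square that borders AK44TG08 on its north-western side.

AK44sg99

Longitude extended square 0; −1 → -1, wraps to 9, carry into subsquare.
Longitude subsquare t = 19; −1 → 18 = s.
Latitude extended square 8; +1 → 9.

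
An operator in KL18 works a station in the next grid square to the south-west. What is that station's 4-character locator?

KL07

Longitude square 1; −1 → 0.
Latitude square 8; −1 → 7.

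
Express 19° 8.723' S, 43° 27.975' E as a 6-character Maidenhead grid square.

Offset from 180°W / 90°S: lon 223.4663°, lat 70.8546°.
Field (20°×10°, letters A–R): lon ⌊223.4663/20⌋ = 11 → L; lat ⌊70.8546/10⌋ = 7 → H.
Square (2°×1°, digits 0–9): lon ⌊3.4663/2⌋ = 1; lat ⌊0.8546/1⌋ = 0.
Subsquare (5′×2.5′, letters a–x): lon ⌊1.4663/0.0833333⌋ = 17 → r; lat ⌊0.8546/0.0416667⌋ = 20 → u.

LH10ru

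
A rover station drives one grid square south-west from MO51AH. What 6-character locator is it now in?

Longitude subsquare a = 0; −1 → -1, wraps to 23 = x, carry into square.
Longitude square 5; −1 → 4.
Latitude subsquare h = 7; −1 → 6 = g.

MO41xg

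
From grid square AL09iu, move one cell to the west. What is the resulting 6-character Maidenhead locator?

AL09hu

Longitude subsquare i = 8; −1 → 7 = h.
The latitude characters are unchanged.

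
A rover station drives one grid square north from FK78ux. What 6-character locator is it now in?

FK79ua

Latitude subsquare x = 23; +1 → 24, wraps to 0 = a, carry into square.
Latitude square 8; +1 → 9.
The longitude characters are unchanged.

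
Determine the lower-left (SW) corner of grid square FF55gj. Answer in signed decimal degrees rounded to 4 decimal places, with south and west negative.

-34.6250, -69.5000

Field F=5, F=5: +5·20° lon, +5·10° lat → SW at lon -80°, lat -40°.
Square 5, 5: +5·2° lon, +5·1° lat → SW at lon -70°, lat -35°.
Subsquare g=6, j=9: +6·0.0833333° lon, +9·0.0416667° lat → SW at lon -69.5°, lat -34.625°.
latitude -34.6250, longitude -69.5000.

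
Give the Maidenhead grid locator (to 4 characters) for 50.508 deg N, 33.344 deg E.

KO60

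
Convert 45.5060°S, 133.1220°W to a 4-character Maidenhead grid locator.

CE34

Offset from 180°W / 90°S: lon 46.88°, lat 44.49°.
Field: lon ⌊46.88/20⌋ = 2 → C; lat ⌊44.49/10⌋ = 4 → E.
Square: lon ⌊6.88/2⌋ = 3; lat ⌊4.49/1⌋ = 4.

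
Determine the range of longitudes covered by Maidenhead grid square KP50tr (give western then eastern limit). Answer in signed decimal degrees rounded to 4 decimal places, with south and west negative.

31.5833, 31.6667

Field K=10, P=15: +10·20° lon, +15·10° lat → SW at lon 20°, lat 60°.
Square 5, 0: +5·2° lon, +0·1° lat → SW at lon 30°, lat 60°.
Subsquare t=19, r=17: +19·0.0833333° lon, +17·0.0416667° lat → SW at lon 31.5833°, lat 60.7083°.
Cell spans 0.0833333° lon × 0.0416667° lat.
west 31.5833, east 31.6667.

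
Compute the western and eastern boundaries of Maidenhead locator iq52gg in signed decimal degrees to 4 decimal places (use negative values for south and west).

Field I=8, Q=16: +8·20° lon, +16·10° lat → SW at lon -20°, lat 70°.
Square 5, 2: +5·2° lon, +2·1° lat → SW at lon -10°, lat 72°.
Subsquare g=6, g=6: +6·0.0833333° lon, +6·0.0416667° lat → SW at lon -9.5°, lat 72.25°.
Cell spans 0.0833333° lon × 0.0416667° lat.
west -9.5000, east -9.4167.

-9.5000, -9.4167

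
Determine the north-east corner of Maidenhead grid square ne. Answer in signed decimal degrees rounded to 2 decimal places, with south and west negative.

Field N=13, E=4: +13·20° lon, +4·10° lat → SW at lon 80°, lat -50°.
Cell spans 20° lon × 10° lat. NE corner is SW corner plus one full cell.
latitude -40.00, longitude 100.00.

-40.00, 100.00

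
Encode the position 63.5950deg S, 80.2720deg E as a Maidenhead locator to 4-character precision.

NC06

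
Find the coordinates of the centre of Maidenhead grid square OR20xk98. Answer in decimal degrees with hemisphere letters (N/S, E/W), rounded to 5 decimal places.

80.45208° N, 105.99583° E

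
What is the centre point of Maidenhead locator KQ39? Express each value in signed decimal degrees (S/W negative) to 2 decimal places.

Field K=10, Q=16: +10·20° lon, +16·10° lat → SW at lon 20°, lat 70°.
Square 3, 9: +3·2° lon, +9·1° lat → SW at lon 26°, lat 79°.
Cell spans 2° lon × 1° lat. Centre is SW corner plus half of each.
latitude 79.50, longitude 27.00.

79.50, 27.00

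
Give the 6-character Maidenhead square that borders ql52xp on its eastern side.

QL62ap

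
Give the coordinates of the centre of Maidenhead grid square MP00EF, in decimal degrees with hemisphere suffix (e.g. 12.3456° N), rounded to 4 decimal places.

Field M=12, P=15: +12·20° lon, +15·10° lat → SW at lon 60°, lat 60°.
Square 0, 0: +0·2° lon, +0·1° lat → SW at lon 60°, lat 60°.
Subsquare e=4, f=5: +4·0.0833333° lon, +5·0.0416667° lat → SW at lon 60.3333°, lat 60.2083°.
Cell spans 0.0833333° lon × 0.0416667° lat. Centre is SW corner plus half of each.
latitude 60.2292° N, longitude 60.3750° E.

60.2292° N, 60.3750° E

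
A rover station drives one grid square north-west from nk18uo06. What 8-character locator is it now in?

Longitude extended square 0; −1 → -1, wraps to 9, carry into subsquare.
Longitude subsquare u = 20; −1 → 19 = t.
Latitude extended square 6; +1 → 7.

NK18to97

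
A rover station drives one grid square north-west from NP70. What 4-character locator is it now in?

Longitude square 7; −1 → 6.
Latitude square 0; +1 → 1.

NP61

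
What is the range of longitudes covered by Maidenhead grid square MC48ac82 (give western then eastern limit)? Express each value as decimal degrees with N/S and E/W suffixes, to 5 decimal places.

68.06667° E, 68.07500° E

Field M=12, C=2: +12·20° lon, +2·10° lat → SW at lon 60°, lat -70°.
Square 4, 8: +4·2° lon, +8·1° lat → SW at lon 68°, lat -62°.
Subsquare a=0, c=2: +0·0.0833333° lon, +2·0.0416667° lat → SW at lon 68°, lat -61.9167°.
Extended square 8, 2: +8·0.00833333° lon, +2·0.00416667° lat → SW at lon 68.0667°, lat -61.9083°.
Cell spans 0.00833333° lon × 0.00416667° lat.
west 68.06667° E, east 68.07500° E.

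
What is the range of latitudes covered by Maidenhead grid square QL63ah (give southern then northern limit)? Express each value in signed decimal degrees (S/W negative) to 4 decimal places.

23.2917, 23.3333

Field Q=16, L=11: +16·20° lon, +11·10° lat → SW at lon 140°, lat 20°.
Square 6, 3: +6·2° lon, +3·1° lat → SW at lon 152°, lat 23°.
Subsquare a=0, h=7: +0·0.0833333° lon, +7·0.0416667° lat → SW at lon 152°, lat 23.2917°.
Cell spans 0.0833333° lon × 0.0416667° lat.
south 23.2917, north 23.3333.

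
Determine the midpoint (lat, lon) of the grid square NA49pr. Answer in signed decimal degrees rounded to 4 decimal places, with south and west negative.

Field N=13, A=0: +13·20° lon, +0·10° lat → SW at lon 80°, lat -90°.
Square 4, 9: +4·2° lon, +9·1° lat → SW at lon 88°, lat -81°.
Subsquare p=15, r=17: +15·0.0833333° lon, +17·0.0416667° lat → SW at lon 89.25°, lat -80.2917°.
Cell spans 0.0833333° lon × 0.0416667° lat. Centre is SW corner plus half of each.
latitude -80.2708, longitude 89.2917.

-80.2708, 89.2917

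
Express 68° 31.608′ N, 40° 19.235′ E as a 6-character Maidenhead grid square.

Offset from 180°W / 90°S: lon 220.3206°, lat 158.5268°.
Field: lon ⌊220.3206/20⌋ = 11 → L; lat ⌊158.5268/10⌋ = 15 → P.
Square: lon ⌊0.3206/2⌋ = 0; lat ⌊8.5268/1⌋ = 8.
Subsquare: lon ⌊0.3206/0.0833333⌋ = 3 → d; lat ⌊0.5268/0.0416667⌋ = 12 → m.

LP08dm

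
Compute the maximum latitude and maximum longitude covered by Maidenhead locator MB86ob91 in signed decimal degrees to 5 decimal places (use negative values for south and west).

Field M=12, B=1: +12·20° lon, +1·10° lat → SW at lon 60°, lat -80°.
Square 8, 6: +8·2° lon, +6·1° lat → SW at lon 76°, lat -74°.
Subsquare o=14, b=1: +14·0.0833333° lon, +1·0.0416667° lat → SW at lon 77.1667°, lat -73.9583°.
Extended square 9, 1: +9·0.00833333° lon, +1·0.00416667° lat → SW at lon 77.2417°, lat -73.9542°.
Cell spans 0.00833333° lon × 0.00416667° lat. NE corner is SW corner plus one full cell.
latitude -73.95000, longitude 77.25000.

-73.95000, 77.25000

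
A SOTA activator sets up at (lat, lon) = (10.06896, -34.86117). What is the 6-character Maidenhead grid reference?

Add 180° to longitude and 90° to latitude: 145.1388, 100.0690.
Field: lon ⌊145.1388/20⌋ = 7 → H; lat ⌊100.0690/10⌋ = 10 → K.
Square: lon ⌊5.1388/2⌋ = 2; lat ⌊0.0690/1⌋ = 0.
Subsquare: lon ⌊1.1388/0.0833333⌋ = 13 → n; lat ⌊0.0690/0.0416667⌋ = 1 → b.

HK20nb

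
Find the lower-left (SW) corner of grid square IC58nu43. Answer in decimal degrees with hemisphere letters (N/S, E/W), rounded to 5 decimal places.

61.15417° S, 8.88333° W

Field I=8, C=2: +8·20° lon, +2·10° lat → SW at lon -20°, lat -70°.
Square 5, 8: +5·2° lon, +8·1° lat → SW at lon -10°, lat -62°.
Subsquare n=13, u=20: +13·0.0833333° lon, +20·0.0416667° lat → SW at lon -8.91667°, lat -61.1667°.
Extended square 4, 3: +4·0.00833333° lon, +3·0.00416667° lat → SW at lon -8.88333°, lat -61.1542°.
latitude 61.15417° S, longitude 8.88333° W.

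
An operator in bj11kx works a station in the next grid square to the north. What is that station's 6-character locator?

Latitude subsquare x = 23; +1 → 24, wraps to 0 = a, carry into square.
Latitude square 1; +1 → 2.
The longitude characters are unchanged.

BJ12ka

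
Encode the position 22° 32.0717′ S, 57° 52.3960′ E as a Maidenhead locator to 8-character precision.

Offset from 180°W / 90°S: lon 237.87327°, lat 67.46547°.
Field (20°×10°, letters A–R): lon ⌊237.87327/20⌋ = 11 → L; lat ⌊67.46547/10⌋ = 6 → G.
Square (2°×1°, digits 0–9): lon ⌊17.87327/2⌋ = 8; lat ⌊7.46547/1⌋ = 7.
Subsquare (5′×2.5′, letters a–x): lon ⌊1.87327/0.0833333⌋ = 22 → w; lat ⌊0.46547/0.0416667⌋ = 11 → l.
Extended square (30″×15″, digits 0–9): lon ⌊0.03993/0.00833333⌋ = 4; lat ⌊0.00714/0.00416667⌋ = 1.

LG87wl41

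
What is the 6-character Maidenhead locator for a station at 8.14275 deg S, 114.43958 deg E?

OI71fu

Offset from 180°W / 90°S: lon 294.4396°, lat 81.8572°.
Field: 294.4396/20 → 14 → O, 81.8572/10 → 8 → I; chars OI.
Square: 14.4396/2 → 7, 1.8572/1 → 1; chars 71.
Subsquare: 0.4396/0.0833333 → 5 → f, 0.8572/0.0416667 → 20 → u; chars fu.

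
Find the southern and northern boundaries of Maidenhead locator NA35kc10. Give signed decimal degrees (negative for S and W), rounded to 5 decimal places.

Field N=13, A=0: +13·20° lon, +0·10° lat → SW at lon 80°, lat -90°.
Square 3, 5: +3·2° lon, +5·1° lat → SW at lon 86°, lat -85°.
Subsquare k=10, c=2: +10·0.0833333° lon, +2·0.0416667° lat → SW at lon 86.8333°, lat -84.9167°.
Extended square 1, 0: +1·0.00833333° lon, +0·0.00416667° lat → SW at lon 86.8417°, lat -84.9167°.
Cell spans 0.00833333° lon × 0.00416667° lat.
south -84.91667, north -84.91250.

-84.91667, -84.91250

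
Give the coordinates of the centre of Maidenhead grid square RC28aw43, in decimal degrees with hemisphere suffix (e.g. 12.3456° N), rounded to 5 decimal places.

Field R=17, C=2: +17·20° lon, +2·10° lat → SW at lon 160°, lat -70°.
Square 2, 8: +2·2° lon, +8·1° lat → SW at lon 164°, lat -62°.
Subsquare a=0, w=22: +0·0.0833333° lon, +22·0.0416667° lat → SW at lon 164°, lat -61.0833°.
Extended square 4, 3: +4·0.00833333° lon, +3·0.00416667° lat → SW at lon 164.033°, lat -61.0708°.
Cell spans 0.00833333° lon × 0.00416667° lat. Centre is SW corner plus half of each.
latitude 61.06875° S, longitude 164.03750° E.

61.06875° S, 164.03750° E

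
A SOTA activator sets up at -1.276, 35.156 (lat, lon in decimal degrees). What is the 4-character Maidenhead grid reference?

Offset from 180°W / 90°S: lon 215.16°, lat 88.72°.
Field (20°×10°, letters A–R): lon ⌊215.16/20⌋ = 10 → K; lat ⌊88.72/10⌋ = 8 → I.
Square (2°×1°, digits 0–9): lon ⌊15.16/2⌋ = 7; lat ⌊8.72/1⌋ = 8.

KI78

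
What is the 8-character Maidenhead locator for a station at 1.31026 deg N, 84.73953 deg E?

Shift to the Maidenhead origin (180°W, 90°S): lon 264.73953, lat 91.31026.
Field: 264.73953/20 → 13 → N, 91.31026/10 → 9 → J; chars NJ.
Square: 4.73953/2 → 2, 1.31026/1 → 1; chars 21.
Subsquare: 0.73953/0.0833333 → 8 → i, 0.31026/0.0416667 → 7 → h; chars ih.
Extended square: 0.07286/0.00833333 → 8, 0.01859/0.00416667 → 4; chars 84.

NJ21ih84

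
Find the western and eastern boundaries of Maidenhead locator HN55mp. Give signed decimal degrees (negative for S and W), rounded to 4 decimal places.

-29.0000, -28.9167

Field H=7, N=13: +7·20° lon, +13·10° lat → SW at lon -40°, lat 40°.
Square 5, 5: +5·2° lon, +5·1° lat → SW at lon -30°, lat 45°.
Subsquare m=12, p=15: +12·0.0833333° lon, +15·0.0416667° lat → SW at lon -29°, lat 45.625°.
Cell spans 0.0833333° lon × 0.0416667° lat.
west -29.0000, east -28.9167.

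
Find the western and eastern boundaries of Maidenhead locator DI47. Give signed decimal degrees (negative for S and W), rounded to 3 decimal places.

Field D=3, I=8: +3·20° lon, +8·10° lat → SW at lon -120°, lat -10°.
Square 4, 7: +4·2° lon, +7·1° lat → SW at lon -112°, lat -3°.
Cell spans 2° lon × 1° lat.
west -112.000, east -110.000.

-112.000, -110.000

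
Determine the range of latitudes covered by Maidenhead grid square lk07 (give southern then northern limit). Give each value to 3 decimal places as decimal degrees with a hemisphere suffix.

17.000° N, 18.000° N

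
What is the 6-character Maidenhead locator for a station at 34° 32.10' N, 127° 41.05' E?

PM34um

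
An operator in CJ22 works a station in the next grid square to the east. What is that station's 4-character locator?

Longitude square 2; +1 → 3.
The latitude characters are unchanged.

CJ32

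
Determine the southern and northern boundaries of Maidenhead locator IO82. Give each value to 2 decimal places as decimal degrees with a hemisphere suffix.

Field I=8, O=14: +8·20° lon, +14·10° lat → SW at lon -20°, lat 50°.
Square 8, 2: +8·2° lon, +2·1° lat → SW at lon -4°, lat 52°.
Cell spans 2° lon × 1° lat.
south 52.00° N, north 53.00° N.

52.00° N, 53.00° N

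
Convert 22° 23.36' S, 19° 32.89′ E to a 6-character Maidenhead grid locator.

JG97so

Add 180° to longitude and 90° to latitude: 199.5482, 67.6107.
Field: lon ⌊199.5482/20⌋ = 9 → J; lat ⌊67.6107/10⌋ = 6 → G.
Square: lon ⌊19.5482/2⌋ = 9; lat ⌊7.6107/1⌋ = 7.
Subsquare: lon ⌊1.5482/0.0833333⌋ = 18 → s; lat ⌊0.6107/0.0416667⌋ = 14 → o.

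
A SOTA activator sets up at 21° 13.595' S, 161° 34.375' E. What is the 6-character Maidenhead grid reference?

Add 180° to longitude and 90° to latitude: 341.5729, 68.7734.
Field: lon ⌊341.5729/20⌋ = 17 → R; lat ⌊68.7734/10⌋ = 6 → G.
Square: lon ⌊1.5729/2⌋ = 0; lat ⌊8.7734/1⌋ = 8.
Subsquare: lon ⌊1.5729/0.0833333⌋ = 18 → s; lat ⌊0.7734/0.0416667⌋ = 18 → s.

RG08ss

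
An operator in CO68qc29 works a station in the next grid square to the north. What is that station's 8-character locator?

CO68qd20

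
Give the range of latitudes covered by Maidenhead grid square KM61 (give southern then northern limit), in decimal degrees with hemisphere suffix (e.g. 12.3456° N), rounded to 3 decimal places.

31.000° N, 32.000° N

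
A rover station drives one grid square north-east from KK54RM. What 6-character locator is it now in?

Longitude subsquare r = 17; +1 → 18 = s.
Latitude subsquare m = 12; +1 → 13 = n.

KK54sn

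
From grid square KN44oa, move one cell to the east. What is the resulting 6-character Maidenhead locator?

Longitude subsquare o = 14; +1 → 15 = p.
The latitude characters are unchanged.

KN44pa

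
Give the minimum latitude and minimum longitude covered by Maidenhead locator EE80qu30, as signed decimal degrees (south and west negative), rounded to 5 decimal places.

-49.16667, -82.64167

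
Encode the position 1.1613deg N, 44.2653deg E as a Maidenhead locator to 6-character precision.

Shift to the Maidenhead origin (180°W, 90°S): lon 224.2653, lat 91.1613.
Field: lon ⌊224.2653/20⌋ = 11 → L; lat ⌊91.1613/10⌋ = 9 → J.
Square: lon ⌊4.2653/2⌋ = 2; lat ⌊1.1613/1⌋ = 1.
Subsquare: lon ⌊0.2653/0.0833333⌋ = 3 → d; lat ⌊0.1613/0.0416667⌋ = 3 → d.

LJ21dd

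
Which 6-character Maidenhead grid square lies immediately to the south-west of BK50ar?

BK40xq

Longitude subsquare a = 0; −1 → -1, wraps to 23 = x, carry into square.
Longitude square 5; −1 → 4.
Latitude subsquare r = 17; −1 → 16 = q.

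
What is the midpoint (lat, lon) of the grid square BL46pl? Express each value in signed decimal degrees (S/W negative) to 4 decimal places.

26.4792, -150.7083

Field B=1, L=11: +1·20° lon, +11·10° lat → SW at lon -160°, lat 20°.
Square 4, 6: +4·2° lon, +6·1° lat → SW at lon -152°, lat 26°.
Subsquare p=15, l=11: +15·0.0833333° lon, +11·0.0416667° lat → SW at lon -150.75°, lat 26.4583°.
Cell spans 0.0833333° lon × 0.0416667° lat. Centre is SW corner plus half of each.
latitude 26.4792, longitude -150.7083.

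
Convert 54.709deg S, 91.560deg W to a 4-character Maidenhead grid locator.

Add 180° to longitude and 90° to latitude: 88.44, 35.29.
Field: 88.44/20 → 4 → E, 35.29/10 → 3 → D; chars ED.
Square: 8.44/2 → 4, 5.29/1 → 5; chars 45.

ED45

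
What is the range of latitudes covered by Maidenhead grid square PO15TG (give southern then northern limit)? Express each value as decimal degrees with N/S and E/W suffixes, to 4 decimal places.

55.2500° N, 55.2917° N

Field P=15, O=14: +15·20° lon, +14·10° lat → SW at lon 120°, lat 50°.
Square 1, 5: +1·2° lon, +5·1° lat → SW at lon 122°, lat 55°.
Subsquare t=19, g=6: +19·0.0833333° lon, +6·0.0416667° lat → SW at lon 123.583°, lat 55.25°.
Cell spans 0.0833333° lon × 0.0416667° lat.
south 55.2500° N, north 55.2917° N.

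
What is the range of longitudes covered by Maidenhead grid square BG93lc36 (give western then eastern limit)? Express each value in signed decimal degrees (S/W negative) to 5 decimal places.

-141.05833, -141.05000

Field B=1, G=6: +1·20° lon, +6·10° lat → SW at lon -160°, lat -30°.
Square 9, 3: +9·2° lon, +3·1° lat → SW at lon -142°, lat -27°.
Subsquare l=11, c=2: +11·0.0833333° lon, +2·0.0416667° lat → SW at lon -141.083°, lat -26.9167°.
Extended square 3, 6: +3·0.00833333° lon, +6·0.00416667° lat → SW at lon -141.058°, lat -26.8917°.
Cell spans 0.00833333° lon × 0.00416667° lat.
west -141.05833, east -141.05000.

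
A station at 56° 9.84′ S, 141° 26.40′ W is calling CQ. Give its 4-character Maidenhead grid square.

Offset from 180°W / 90°S: lon 38.56°, lat 33.84°.
Field: lon ⌊38.56/20⌋ = 1 → B; lat ⌊33.84/10⌋ = 3 → D.
Square: lon ⌊18.56/2⌋ = 9; lat ⌊3.84/1⌋ = 3.

BD93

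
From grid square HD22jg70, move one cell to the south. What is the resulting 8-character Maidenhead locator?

HD22jf79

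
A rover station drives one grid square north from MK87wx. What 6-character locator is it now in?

MK88wa

Latitude subsquare x = 23; +1 → 24, wraps to 0 = a, carry into square.
Latitude square 7; +1 → 8.
The longitude characters are unchanged.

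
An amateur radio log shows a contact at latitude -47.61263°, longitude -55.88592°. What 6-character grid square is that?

Shift to the Maidenhead origin (180°W, 90°S): lon 124.1141, lat 42.3874.
Field: lon ⌊124.1141/20⌋ = 6 → G; lat ⌊42.3874/10⌋ = 4 → E.
Square: lon ⌊4.1141/2⌋ = 2; lat ⌊2.3874/1⌋ = 2.
Subsquare: lon ⌊0.1141/0.0833333⌋ = 1 → b; lat ⌊0.3874/0.0416667⌋ = 9 → j.

GE22bj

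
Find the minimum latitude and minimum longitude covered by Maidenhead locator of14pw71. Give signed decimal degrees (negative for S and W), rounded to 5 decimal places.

-35.07917, 103.30833

Field O=14, F=5: +14·20° lon, +5·10° lat → SW at lon 100°, lat -40°.
Square 1, 4: +1·2° lon, +4·1° lat → SW at lon 102°, lat -36°.
Subsquare p=15, w=22: +15·0.0833333° lon, +22·0.0416667° lat → SW at lon 103.25°, lat -35.0833°.
Extended square 7, 1: +7·0.00833333° lon, +1·0.00416667° lat → SW at lon 103.308°, lat -35.0792°.
latitude -35.07917, longitude 103.30833.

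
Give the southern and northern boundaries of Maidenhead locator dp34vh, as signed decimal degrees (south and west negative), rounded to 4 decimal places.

Field D=3, P=15: +3·20° lon, +15·10° lat → SW at lon -120°, lat 60°.
Square 3, 4: +3·2° lon, +4·1° lat → SW at lon -114°, lat 64°.
Subsquare v=21, h=7: +21·0.0833333° lon, +7·0.0416667° lat → SW at lon -112.25°, lat 64.2917°.
Cell spans 0.0833333° lon × 0.0416667° lat.
south 64.2917, north 64.3333.

64.2917, 64.3333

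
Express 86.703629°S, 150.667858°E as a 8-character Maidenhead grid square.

QA53ih01

Shift to the Maidenhead origin (180°W, 90°S): lon 330.66786, lat 3.29637.
Field: 330.66786/20 → 16 → Q, 3.29637/10 → 0 → A; chars QA.
Square: 10.66786/2 → 5, 3.29637/1 → 3; chars 53.
Subsquare: 0.66786/0.0833333 → 8 → i, 0.29637/0.0416667 → 7 → h; chars ih.
Extended square: 0.00119/0.00833333 → 0, 0.00470/0.00416667 → 1; chars 01.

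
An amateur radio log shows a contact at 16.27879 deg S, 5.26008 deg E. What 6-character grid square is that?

Offset from 180°W / 90°S: lon 185.2601°, lat 73.7212°.
Field: lon ⌊185.2601/20⌋ = 9 → J; lat ⌊73.7212/10⌋ = 7 → H.
Square: lon ⌊5.2601/2⌋ = 2; lat ⌊3.7212/1⌋ = 3.
Subsquare: lon ⌊1.2601/0.0833333⌋ = 15 → p; lat ⌊0.7212/0.0416667⌋ = 17 → r.

JH23pr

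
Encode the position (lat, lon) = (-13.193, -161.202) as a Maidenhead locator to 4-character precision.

AH96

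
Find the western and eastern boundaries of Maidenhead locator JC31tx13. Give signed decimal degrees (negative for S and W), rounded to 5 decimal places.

Field J=9, C=2: +9·20° lon, +2·10° lat → SW at lon 0°, lat -70°.
Square 3, 1: +3·2° lon, +1·1° lat → SW at lon 6°, lat -69°.
Subsquare t=19, x=23: +19·0.0833333° lon, +23·0.0416667° lat → SW at lon 7.58333°, lat -68.0417°.
Extended square 1, 3: +1·0.00833333° lon, +3·0.00416667° lat → SW at lon 7.59167°, lat -68.0292°.
Cell spans 0.00833333° lon × 0.00416667° lat.
west 7.59167, east 7.60000.

7.59167, 7.60000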